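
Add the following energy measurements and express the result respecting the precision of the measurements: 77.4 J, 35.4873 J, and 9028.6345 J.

9141.5 J

77.4 J + 35.4873 J + 9028.6345 J = 9141.5218 J.
Addition/subtraction keeps the fewest decimal places: 77.4 → 1 decimal place, 35.4873 → 4 decimal places, 9028.6345 → 4 decimal places; limit is 1.
Rounded to 1 decimal place: 9141.5 J.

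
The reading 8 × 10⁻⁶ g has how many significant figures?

8 × 10⁻⁶: in scientific notation every digit of the coefficient is significant.

1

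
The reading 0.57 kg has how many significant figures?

0.57: leading zeros are not significant.

2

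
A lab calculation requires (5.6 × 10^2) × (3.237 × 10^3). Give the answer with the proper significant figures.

(5.6 × 10^2) × (3.237 × 10^3) = 1812720
Multiplication/division keeps the fewest significant figures: 5.6 × 10^2 → 2 s.f., 3.237 × 10^3 → 4 s.f.; limit is 2.
Rounded to 2 significant figures: 1.8 × 10^6.

1.8 × 10^6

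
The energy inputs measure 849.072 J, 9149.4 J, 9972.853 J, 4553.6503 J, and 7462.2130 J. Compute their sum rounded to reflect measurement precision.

849.072 J + 9149.4 J + 9972.853 J + 4553.6503 J + 7462.2130 J = 31987.1883 J.
Addition/subtraction keeps the fewest decimal places: 849.072 → 3 decimal places, 9149.4 → 1 decimal place, 9972.853 → 3 decimal places, 4553.6503 → 4 decimal places, 7462.2130 → 4 decimal places; limit is 1.
Rounded to 1 decimal place: 31987.2 J.

31987.2 J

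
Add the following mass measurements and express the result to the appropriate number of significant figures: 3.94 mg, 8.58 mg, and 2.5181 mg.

3.94 mg + 8.58 mg + 2.5181 mg = 15.0381 mg.
Addition/subtraction keeps the fewest decimal places: 3.94 → 2 decimal places, 8.58 → 2 decimal places, 2.5181 → 4 decimal places; limit is 2.
Rounded to 2 decimal places: 15.04 mg.

15.04 mg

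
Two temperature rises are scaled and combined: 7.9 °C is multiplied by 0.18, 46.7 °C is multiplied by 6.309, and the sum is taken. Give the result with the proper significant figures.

7.9 × 0.18 = 1.422 → 1.4 °C (2 s.f., last digit at the 10^-1 place).
46.7 × 6.309 = 294.6303 → 295 °C (3 s.f., last digit at the 10^0 place).
Sum: 296.0523 °C; keep the coarser place, 10^0.
Result: 296 °C.

296 °C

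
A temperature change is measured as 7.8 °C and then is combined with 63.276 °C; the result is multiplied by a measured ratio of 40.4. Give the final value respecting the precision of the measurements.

2.87 × 10³ °C

7.8 °C + 63.276 °C = 71.076 °C; the sum is limited to 1 decimal place (3 s.f.).
Carrying full precision, 71.076 × 40.4 = 2871.4704 °C; 40.4 has 3 s.f., so the result keeps min(3, 3) = 3 s.f.
Rounded to 3 significant figures: 2.87 × 10³ °C.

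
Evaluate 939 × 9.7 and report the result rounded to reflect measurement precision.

9.1 × 10³

939 × 9.7 = 9108.3
Multiplication/division keeps the fewest significant figures: 939 → 3 s.f., 9.7 → 2 s.f.; limit is 2.
Rounded to 2 significant figures: 9.1 × 10³.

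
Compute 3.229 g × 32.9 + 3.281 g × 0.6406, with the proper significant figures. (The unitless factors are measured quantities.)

3.229 × 32.9 = 106.2341 → 106 g (3 s.f., last digit at the 10^0 place).
3.281 × 0.6406 = 2.1018086 → 2.102 g (4 s.f., last digit at the 10^-3 place).
Sum: 108.3359086 g; keep the coarser place, 10^0.
Result: 1.08 × 10^2 g.

1.08 × 10^2 g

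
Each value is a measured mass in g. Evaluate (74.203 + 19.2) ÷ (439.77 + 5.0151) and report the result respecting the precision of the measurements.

0.210

74.203 + 19.2 = 93.403, limited to 1 d.p. → 3 s.f.; 439.77 + 5.0151 = 444.7851, limited to 2 d.p. → 5 s.f.
Carrying full precision, 93.403 ÷ 444.7851 = 0.209995793474…; keep min(3, 5) = 3 s.f.
Rounded to 3 significant figures: 0.210.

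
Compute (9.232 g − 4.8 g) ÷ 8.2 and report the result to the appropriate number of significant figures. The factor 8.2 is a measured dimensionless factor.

9.232 g − 4.8 g = 4.432 g; the difference is limited to 1 decimal place (2 s.f.).
Carrying full precision, 4.432 ÷ 8.2 = 0.540487804878… g; 8.2 has 2 s.f., so the result keeps min(2, 2) = 2 s.f.
Rounded to 2 significant figures: 0.54 g.

0.54 g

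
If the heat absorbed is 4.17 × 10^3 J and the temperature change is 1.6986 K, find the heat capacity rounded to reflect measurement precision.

2.45 × 10^3 J/K

heat capacity = 4.17 × 10^3 J ÷ 1.6986 K = 2454.96291063… J/K.
4.17 × 10^3 has 3 significant figures; 1.6986 has 5.
Division/multiplication keeps the fewest: 3 significant figures.
Rounded: 2.45 × 10^3 J/K.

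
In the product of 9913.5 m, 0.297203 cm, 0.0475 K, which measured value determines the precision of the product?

0.0475 K

9913.5 m → 5 s.f.; 0.297203 cm → 6 s.f.; 0.0475 K → 3 s.f.
The fewest is 3 significant figures, from 0.0475 K.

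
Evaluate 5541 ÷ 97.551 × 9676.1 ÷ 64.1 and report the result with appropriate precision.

5541 ÷ 97.551 × 9676.1 ÷ 64.1 = 8574.30134829…
Multiplication/division keeps the fewest significant figures: 5541 → 4 s.f., 97.551 → 5 s.f., 9676.1 → 5 s.f., 64.1 → 3 s.f.; limit is 3.
Rounded to 3 significant figures: 8.57 × 10^3.

8.57 × 10^3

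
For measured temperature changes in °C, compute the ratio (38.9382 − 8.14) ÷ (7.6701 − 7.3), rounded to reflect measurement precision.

38.9382 − 8.14 = 30.7982, limited to 2 d.p. → 4 s.f.; 7.6701 − 7.3 = 0.3701, limited to 1 d.p. → 1 s.f.
Carrying full precision, 30.7982 ÷ 0.3701 = 83.2158875979…; keep min(4, 1) = 1 s.f.
Rounded to 1 significant figure: 8 × 10¹.

8 × 10¹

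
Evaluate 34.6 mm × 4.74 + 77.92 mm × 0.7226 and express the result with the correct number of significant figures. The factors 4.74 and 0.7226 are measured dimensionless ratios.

34.6 × 4.74 = 164.004 → 164 mm (3 s.f., last digit at the 10^0 place).
77.92 × 0.7226 = 56.304992 → 56.30 mm (4 s.f., last digit at the 10^-2 place).
Sum: 220.308992 mm; keep the coarser place, 10^0.
Result: 220. mm.

220. mm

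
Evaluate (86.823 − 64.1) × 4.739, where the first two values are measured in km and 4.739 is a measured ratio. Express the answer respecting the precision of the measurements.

108 km

86.823 km − 64.1 km = 22.723 km; the difference is limited to 1 decimal place (3 s.f.).
Carrying full precision, 22.723 × 4.739 = 107.684297 km; 4.739 has 4 s.f., so the result keeps min(3, 4) = 3 s.f.
Rounded to 3 significant figures: 108 km.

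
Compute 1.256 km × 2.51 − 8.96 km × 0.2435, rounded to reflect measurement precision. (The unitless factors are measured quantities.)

0.97 km

1.256 × 2.51 = 3.15256 → 3.15 km (3 s.f., last digit at the 10^-2 place).
8.96 × 0.2435 = 2.18176 → 2.18 km (3 s.f., last digit at the 10^-2 place).
Difference: 0.9708 km; keep the coarser place, 10^-2.
Result: 0.97 km.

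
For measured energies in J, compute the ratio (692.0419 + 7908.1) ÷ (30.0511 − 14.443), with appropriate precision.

551.01

692.0419 + 7908.1 = 8600.1419, limited to 1 d.p. → 5 s.f.; 30.0511 − 14.443 = 15.6081, limited to 3 d.p. → 5 s.f.
Carrying full precision, 8600.1419 ÷ 15.6081 = 551.005048661…; keep min(5, 5) = 5 s.f.
Rounded to 5 significant figures: 551.01.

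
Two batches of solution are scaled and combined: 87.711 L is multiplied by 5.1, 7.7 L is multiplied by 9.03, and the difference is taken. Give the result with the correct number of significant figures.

3.8 × 10^2 L

87.711 × 5.1 = 447.3261 → 4.5 × 10^2 L (2 s.f., last digit at the 10^1 place).
7.7 × 9.03 = 69.531 → 7.0 × 10^1 L (2 s.f., last digit at the 10^0 place).
Difference: 377.7951 L; keep the coarser place, 10^1.
Result: 3.8 × 10^2 L.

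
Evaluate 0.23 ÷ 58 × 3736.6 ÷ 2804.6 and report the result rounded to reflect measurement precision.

0.0053

0.23 ÷ 58 × 3736.6 ÷ 2804.6 = 0.00528330304647…
Multiplication/division keeps the fewest significant figures: 0.23 → 2 s.f., 58 → 2 s.f., 3736.6 → 5 s.f., 2804.6 → 5 s.f.; limit is 2.
Rounded to 2 significant figures: 0.0053.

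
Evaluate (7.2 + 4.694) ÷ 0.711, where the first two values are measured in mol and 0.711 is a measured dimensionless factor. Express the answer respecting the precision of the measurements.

16.7 mol

7.2 mol + 4.694 mol = 11.894 mol; the sum is limited to 1 decimal place (3 s.f.).
Carrying full precision, 11.894 ÷ 0.711 = 16.7285513361… mol; 0.711 has 3 s.f., so the result keeps min(3, 3) = 3 s.f.
Rounded to 3 significant figures: 16.7 mol.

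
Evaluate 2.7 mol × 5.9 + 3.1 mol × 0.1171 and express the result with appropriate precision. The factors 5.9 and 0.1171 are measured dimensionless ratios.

16 mol

2.7 × 5.9 = 15.93 → 16 mol (2 s.f., last digit at the 10^0 place).
3.1 × 0.1171 = 0.36301 → 3.6 × 10⁻¹ mol (2 s.f., last digit at the 10^-2 place).
Sum: 16.29301 mol; keep the coarser place, 10^0.
Result: 16 mol.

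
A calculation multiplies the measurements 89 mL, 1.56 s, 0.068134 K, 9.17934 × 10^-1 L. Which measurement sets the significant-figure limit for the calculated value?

89 mL → 2 s.f.; 1.56 s → 3 s.f.; 0.068134 K → 5 s.f.; 9.17934 × 10^-1 L → 6 s.f.
The fewest is 2 significant figures, from 89 mL.

89 mL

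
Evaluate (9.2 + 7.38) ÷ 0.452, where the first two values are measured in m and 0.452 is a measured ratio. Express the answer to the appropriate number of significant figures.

9.2 m + 7.38 m = 16.58 m; the sum is limited to 1 decimal place (3 s.f.).
Carrying full precision, 16.58 ÷ 0.452 = 36.6814159292… m; 0.452 has 3 s.f., so the result keeps min(3, 3) = 3 s.f.
Rounded to 3 significant figures: 36.7 m.

36.7 m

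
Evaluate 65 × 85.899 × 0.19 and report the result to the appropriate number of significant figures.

1.1 × 10^3

65 × 85.899 × 0.19 = 1060.85265
Multiplication/division keeps the fewest significant figures: 65 → 2 s.f., 85.899 → 5 s.f., 0.19 → 2 s.f.; limit is 2.
Rounded to 2 significant figures: 1.1 × 10^3.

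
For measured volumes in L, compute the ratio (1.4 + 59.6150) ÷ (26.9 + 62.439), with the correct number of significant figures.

6.83 × 10^-1

1.4 + 59.6150 = 61.0150, limited to 1 d.p. → 3 s.f.; 26.9 + 62.439 = 89.339, limited to 1 d.p. → 3 s.f.
Carrying full precision, 61.0150 ÷ 89.339 = 0.682960409228…; keep min(3, 3) = 3 s.f.
Rounded to 3 significant figures: 6.83 × 10^-1.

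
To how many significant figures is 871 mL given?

3

871: every digit is nonzero and significant.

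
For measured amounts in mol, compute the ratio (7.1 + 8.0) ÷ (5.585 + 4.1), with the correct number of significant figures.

7.1 + 8.0 = 15.1, limited to 1 d.p. → 3 s.f.; 5.585 + 4.1 = 9.685, limited to 1 d.p. → 2 s.f.
Carrying full precision, 15.1 ÷ 9.685 = 1.55911202891…; keep min(3, 2) = 2 s.f.
Rounded to 2 significant figures: 1.6.

1.6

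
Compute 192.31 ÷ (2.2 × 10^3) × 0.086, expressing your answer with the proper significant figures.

192.31 ÷ (2.2 × 10^3) × 0.086 = 0.00751757272727…
Multiplication/division keeps the fewest significant figures: 192.31 → 5 s.f., 2.2 × 10^3 → 2 s.f., 0.086 → 2 s.f.; limit is 2.
Rounded to 2 significant figures: 0.0075.

0.0075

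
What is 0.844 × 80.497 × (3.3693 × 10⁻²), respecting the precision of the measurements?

2.29

0.844 × 80.497 × (3.3693 × 10⁻²) = 2.28908449532…
Multiplication/division keeps the fewest significant figures: 0.844 → 3 s.f., 80.497 → 5 s.f., 3.3693 × 10⁻² → 5 s.f.; limit is 3.
Rounded to 3 significant figures: 2.29.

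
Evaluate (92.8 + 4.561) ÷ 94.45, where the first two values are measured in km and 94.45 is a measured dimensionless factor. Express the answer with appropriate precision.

1.03 km

92.8 km + 4.561 km = 97.361 km; the sum is limited to 1 decimal place (3 s.f.).
Carrying full precision, 97.361 ÷ 94.45 = 1.03082053997… km; 94.45 has 4 s.f., so the result keeps min(3, 4) = 3 s.f.
Rounded to 3 significant figures: 1.03 km.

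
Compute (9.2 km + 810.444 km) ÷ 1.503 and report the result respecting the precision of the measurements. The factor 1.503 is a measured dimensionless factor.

9.2 km + 810.444 km = 819.644 km; the sum is limited to 1 decimal place (4 s.f.).
Carrying full precision, 819.644 ÷ 1.503 = 545.338656021… km; 1.503 has 4 s.f., so the result keeps min(4, 4) = 4 s.f.
Rounded to 4 significant figures: 545.3 km.

545.3 km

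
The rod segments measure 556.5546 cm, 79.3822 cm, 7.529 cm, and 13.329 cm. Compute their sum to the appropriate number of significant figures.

656.795 cm

556.5546 cm + 79.3822 cm + 7.529 cm + 13.329 cm = 656.7948 cm.
Addition/subtraction keeps the fewest decimal places: 556.5546 → 4 decimal places, 79.3822 → 4 decimal places, 7.529 → 3 decimal places, 13.329 → 3 decimal places; limit is 3.
Rounded to 3 decimal places: 656.795 cm.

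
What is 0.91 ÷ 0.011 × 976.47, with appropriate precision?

0.91 ÷ 0.011 × 976.47 = 80780.7
Multiplication/division keeps the fewest significant figures: 0.91 → 2 s.f., 0.011 → 2 s.f., 976.47 → 5 s.f.; limit is 2.
Rounded to 2 significant figures: 8.1 × 10⁴.

8.1 × 10⁴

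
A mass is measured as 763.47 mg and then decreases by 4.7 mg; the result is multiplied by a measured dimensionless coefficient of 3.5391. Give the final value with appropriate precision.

763.47 mg − 4.7 mg = 758.77 mg; the difference is limited to 1 decimal place (4 s.f.).
Carrying full precision, 758.77 × 3.5391 = 2685.362907 mg; 3.5391 has 5 s.f., so the result keeps min(4, 5) = 4 s.f.
Rounded to 4 significant figures: 2.685 × 10³ mg.

2.685 × 10³ mg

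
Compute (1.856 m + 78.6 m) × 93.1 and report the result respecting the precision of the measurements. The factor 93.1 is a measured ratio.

1.856 m + 78.6 m = 80.456 m; the sum is limited to 1 decimal place (3 s.f.).
Carrying full precision, 80.456 × 93.1 = 7490.4536 m; 93.1 has 3 s.f., so the result keeps min(3, 3) = 3 s.f.
Rounded to 3 significant figures: 7.49 × 10³ m.

7.49 × 10³ m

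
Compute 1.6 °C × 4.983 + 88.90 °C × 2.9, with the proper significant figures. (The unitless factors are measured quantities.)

1.6 × 4.983 = 7.9728 → 8.0 °C (2 s.f., last digit at the 10^-1 place).
88.90 × 2.9 = 257.81 → 2.6 × 10² °C (2 s.f., last digit at the 10^1 place).
Sum: 265.7828 °C; keep the coarser place, 10^1.
Result: 2.7 × 10² °C.

2.7 × 10² °C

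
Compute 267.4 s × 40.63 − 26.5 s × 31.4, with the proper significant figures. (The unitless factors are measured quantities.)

267.4 × 40.63 = 10864.462 → 1.086 × 10⁴ s (4 s.f., last digit at the 10^1 place).
26.5 × 31.4 = 832.1 → 8.32 × 10² s (3 s.f., last digit at the 10^0 place).
Difference: 10032.362 s; keep the coarser place, 10^1.
Result: 1.003 × 10⁴ s.

1.003 × 10⁴ s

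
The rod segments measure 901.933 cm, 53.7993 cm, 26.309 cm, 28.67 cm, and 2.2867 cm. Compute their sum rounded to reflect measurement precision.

1013.00 cm

901.933 cm + 53.7993 cm + 26.309 cm + 28.67 cm + 2.2867 cm = 1012.9980 cm.
Addition/subtraction keeps the fewest decimal places: 901.933 → 3 decimal places, 53.7993 → 4 decimal places, 26.309 → 3 decimal places, 28.67 → 2 decimal places, 2.2867 → 4 decimal places; limit is 2.
Rounded to 2 decimal places: 1013.00 cm.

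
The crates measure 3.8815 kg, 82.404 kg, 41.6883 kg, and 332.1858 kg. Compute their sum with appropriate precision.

3.8815 kg + 82.404 kg + 41.6883 kg + 332.1858 kg = 460.1596 kg.
Addition/subtraction keeps the fewest decimal places: 3.8815 → 4 decimal places, 82.404 → 3 decimal places, 41.6883 → 4 decimal places, 332.1858 → 4 decimal places; limit is 3.
Rounded to 3 decimal places: 460.160 kg.

460.160 kg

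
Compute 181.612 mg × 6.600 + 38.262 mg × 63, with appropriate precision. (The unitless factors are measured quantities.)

3.6 × 10³ mg

181.612 × 6.600 = 1198.6392 → 1199 mg (4 s.f., last digit at the 10^0 place).
38.262 × 63 = 2410.506 → 2.4 × 10³ mg (2 s.f., last digit at the 10^2 place).
Sum: 3609.1452 mg; keep the coarser place, 10^2.
Result: 3.6 × 10³ mg.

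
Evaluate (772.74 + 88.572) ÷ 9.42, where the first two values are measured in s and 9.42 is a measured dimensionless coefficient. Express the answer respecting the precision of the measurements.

91.4 s

772.74 s + 88.572 s = 861.312 s; the sum is limited to 2 decimal places (5 s.f.).
Carrying full precision, 861.312 ÷ 9.42 = 91.4343949045… s; 9.42 has 3 s.f., so the result keeps min(5, 3) = 3 s.f.
Rounded to 3 significant figures: 91.4 s.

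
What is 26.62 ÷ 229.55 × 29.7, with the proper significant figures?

26.62 ÷ 229.55 × 29.7 = 3.4441908081…
Multiplication/division keeps the fewest significant figures: 26.62 → 4 s.f., 229.55 → 5 s.f., 29.7 → 3 s.f.; limit is 3.
Rounded to 3 significant figures: 3.44.

3.44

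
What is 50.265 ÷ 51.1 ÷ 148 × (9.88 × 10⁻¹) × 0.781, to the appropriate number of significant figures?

50.265 ÷ 51.1 ÷ 148 × (9.88 × 10⁻¹) × 0.781 = 0.00512850814778…
Multiplication/division keeps the fewest significant figures: 50.265 → 5 s.f., 51.1 → 3 s.f., 148 → 3 s.f., 9.88 × 10⁻¹ → 3 s.f., 0.781 → 3 s.f.; limit is 3.
Rounded to 3 significant figures: 0.00513.

0.00513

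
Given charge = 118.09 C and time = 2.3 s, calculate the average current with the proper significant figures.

average current = 118.09 C ÷ 2.3 s = 51.3434782609… A.
118.09 has 5 significant figures; 2.3 has 2.
Division/multiplication keeps the fewest: 2 significant figures.
Rounded: 51 A.

51 A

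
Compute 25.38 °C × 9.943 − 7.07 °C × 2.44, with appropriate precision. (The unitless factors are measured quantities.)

25.38 × 9.943 = 252.35334 → 252.4 °C (4 s.f., last digit at the 10^-1 place).
7.07 × 2.44 = 17.2508 → 17.3 °C (3 s.f., last digit at the 10^-1 place).
Difference: 235.10254 °C; keep the coarser place, 10^-1.
Result: 235.1 °C.

235.1 °C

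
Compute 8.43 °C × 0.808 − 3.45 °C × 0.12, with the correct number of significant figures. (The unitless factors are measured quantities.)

6.40 °C

8.43 × 0.808 = 6.81144 → 6.81 °C (3 s.f., last digit at the 10^-2 place).
3.45 × 0.12 = 0.414 → 0.41 °C (2 s.f., last digit at the 10^-2 place).
Difference: 6.39744 °C; keep the coarser place, 10^-2.
Result: 6.40 °C.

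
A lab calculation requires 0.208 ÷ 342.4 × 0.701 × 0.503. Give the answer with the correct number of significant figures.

2.14 × 10^-4

0.208 ÷ 342.4 × 0.701 × 0.503 = 0.000214198084112…
Multiplication/division keeps the fewest significant figures: 0.208 → 3 s.f., 342.4 → 4 s.f., 0.701 → 3 s.f., 0.503 → 3 s.f.; limit is 3.
Rounded to 3 significant figures: 2.14 × 10^-4.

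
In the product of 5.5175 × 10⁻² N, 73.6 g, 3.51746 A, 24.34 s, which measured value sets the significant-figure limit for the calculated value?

73.6 g

5.5175 × 10⁻² N → 5 s.f.; 73.6 g → 3 s.f.; 3.51746 A → 6 s.f.; 24.34 s → 4 s.f.
The fewest is 3 significant figures, from 73.6 g.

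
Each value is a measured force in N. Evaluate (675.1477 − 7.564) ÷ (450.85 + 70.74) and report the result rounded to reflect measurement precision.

1.2799

675.1477 − 7.564 = 667.5837, limited to 3 d.p. → 6 s.f.; 450.85 + 70.74 = 521.59, limited to 2 d.p. → 5 s.f.
Carrying full precision, 667.5837 ÷ 521.59 = 1.27990126344…; keep min(6, 5) = 5 s.f.
Rounded to 5 significant figures: 1.2799.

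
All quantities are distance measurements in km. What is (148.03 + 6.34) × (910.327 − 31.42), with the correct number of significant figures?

148.03 + 6.34 = 154.37, limited to 2 d.p. → 5 s.f.; 910.327 − 31.42 = 878.907, limited to 2 d.p. → 5 s.f.
Carrying full precision, 154.37 × 878.907 = 135676.87359; keep min(5, 5) = 5 s.f.
Rounded to 5 significant figures: 1.3568 × 10^5 km².

1.3568 × 10^5 km²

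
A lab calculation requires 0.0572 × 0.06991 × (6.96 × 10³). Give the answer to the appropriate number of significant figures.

0.0572 × 0.06991 × (6.96 × 10³) = 27.83200992
Multiplication/division keeps the fewest significant figures: 0.0572 → 3 s.f., 0.06991 → 4 s.f., 6.96 × 10³ → 3 s.f.; limit is 3.
Rounded to 3 significant figures: 27.8.

27.8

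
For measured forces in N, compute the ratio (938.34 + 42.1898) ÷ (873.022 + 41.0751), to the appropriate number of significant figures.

1.0727

938.34 + 42.1898 = 980.5298, limited to 2 d.p. → 5 s.f.; 873.022 + 41.0751 = 914.0971, limited to 3 d.p. → 6 s.f.
Carrying full precision, 980.5298 ÷ 914.0971 = 1.07267575841…; keep min(5, 6) = 5 s.f.
Rounded to 5 significant figures: 1.0727.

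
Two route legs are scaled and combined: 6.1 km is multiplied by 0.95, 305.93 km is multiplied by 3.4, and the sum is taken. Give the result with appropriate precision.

6.1 × 0.95 = 5.795 → 5.8 km (2 s.f., last digit at the 10^-1 place).
305.93 × 3.4 = 1040.162 → 1.0 × 10³ km (2 s.f., last digit at the 10^2 place).
Sum: 1045.957 km; keep the coarser place, 10^2.
Result: 1.0 × 10³ km.

1.0 × 10³ km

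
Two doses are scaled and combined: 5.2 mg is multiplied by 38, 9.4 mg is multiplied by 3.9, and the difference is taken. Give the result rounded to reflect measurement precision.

1.6 × 10^2 mg

5.2 × 38 = 197.6 → 2.0 × 10^2 mg (2 s.f., last digit at the 10^1 place).
9.4 × 3.9 = 36.66 → 37 mg (2 s.f., last digit at the 10^0 place).
Difference: 160.94 mg; keep the coarser place, 10^1.
Result: 1.6 × 10^2 mg.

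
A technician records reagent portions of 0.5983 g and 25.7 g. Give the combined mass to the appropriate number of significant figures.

0.5983 g + 25.7 g = 26.2983 g.
Addition/subtraction keeps the fewest decimal places: 0.5983 → 4 decimal places, 25.7 → 1 decimal place; limit is 1.
Rounded to 1 decimal place: 26.3 g.

26.3 g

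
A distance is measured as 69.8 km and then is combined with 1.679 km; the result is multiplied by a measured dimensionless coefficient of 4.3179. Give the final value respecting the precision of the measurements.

69.8 km + 1.679 km = 71.479 km; the sum is limited to 1 decimal place (3 s.f.).
Carrying full precision, 71.479 × 4.3179 = 308.6391741 km; 4.3179 has 5 s.f., so the result keeps min(3, 5) = 3 s.f.
Rounded to 3 significant figures: 309 km.

309 km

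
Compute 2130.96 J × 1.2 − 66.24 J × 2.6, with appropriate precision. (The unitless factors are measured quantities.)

2130.96 × 1.2 = 2557.152 → 2.6 × 10³ J (2 s.f., last digit at the 10^2 place).
66.24 × 2.6 = 172.224 → 1.7 × 10² J (2 s.f., last digit at the 10^1 place).
Difference: 2384.928 J; keep the coarser place, 10^2.
Result: 2.4 × 10³ J.

2.4 × 10³ J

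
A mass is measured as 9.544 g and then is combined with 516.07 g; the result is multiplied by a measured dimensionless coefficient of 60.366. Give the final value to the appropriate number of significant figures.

9.544 g + 516.07 g = 525.614 g; the sum is limited to 2 decimal places (5 s.f.).
Carrying full precision, 525.614 × 60.366 = 31729.214724 g; 60.366 has 5 s.f., so the result keeps min(5, 5) = 5 s.f.
Rounded to 5 significant figures: 31729 g.

31729 g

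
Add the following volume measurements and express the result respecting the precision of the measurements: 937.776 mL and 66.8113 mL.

1004.587 mL

937.776 mL + 66.8113 mL = 1004.5873 mL.
Addition/subtraction keeps the fewest decimal places: 937.776 → 3 decimal places, 66.8113 → 4 decimal places; limit is 3.
Rounded to 3 decimal places: 1004.587 mL.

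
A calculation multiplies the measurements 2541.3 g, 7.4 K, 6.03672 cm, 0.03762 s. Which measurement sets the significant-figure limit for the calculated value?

7.4 K

2541.3 g → 5 s.f.; 7.4 K → 2 s.f.; 6.03672 cm → 6 s.f.; 0.03762 s → 4 s.f.
The fewest is 2 significant figures, from 7.4 K.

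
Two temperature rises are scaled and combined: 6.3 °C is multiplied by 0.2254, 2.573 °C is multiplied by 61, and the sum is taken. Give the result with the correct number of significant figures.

6.3 × 0.2254 = 1.42002 → 1.4 °C (2 s.f., last digit at the 10^-1 place).
2.573 × 61 = 156.953 → 1.6 × 10² °C (2 s.f., last digit at the 10^1 place).
Sum: 158.37302 °C; keep the coarser place, 10^1.
Result: 1.6 × 10² °C.

1.6 × 10² °C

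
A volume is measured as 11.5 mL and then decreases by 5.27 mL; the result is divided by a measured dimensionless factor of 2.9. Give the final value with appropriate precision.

11.5 mL − 5.27 mL = 6.23 mL; the difference is limited to 1 decimal place (2 s.f.).
Carrying full precision, 6.23 ÷ 2.9 = 2.14827586207… mL; 2.9 has 2 s.f., so the result keeps min(2, 2) = 2 s.f.
Rounded to 2 significant figures: 2.1 mL.

2.1 mL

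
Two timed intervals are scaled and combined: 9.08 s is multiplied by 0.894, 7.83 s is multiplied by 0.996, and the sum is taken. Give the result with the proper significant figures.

9.08 × 0.894 = 8.11752 → 8.12 s (3 s.f., last digit at the 10^-2 place).
7.83 × 0.996 = 7.79868 → 7.80 s (3 s.f., last digit at the 10^-2 place).
Sum: 15.9162 s; keep the coarser place, 10^-2.
Result: 15.92 s.

15.92 s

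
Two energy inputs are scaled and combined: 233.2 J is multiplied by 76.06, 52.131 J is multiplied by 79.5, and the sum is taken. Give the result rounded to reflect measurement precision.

233.2 × 76.06 = 17737.192 → 1.774 × 10⁴ J (4 s.f., last digit at the 10^1 place).
52.131 × 79.5 = 4144.4145 → 4.14 × 10³ J (3 s.f., last digit at the 10^1 place).
Sum: 21881.6065 J; keep the coarser place, 10^1.
Result: 2.188 × 10⁴ J.

2.188 × 10⁴ J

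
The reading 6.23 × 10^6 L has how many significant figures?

3

6.23 × 10^6: in scientific notation every digit of the coefficient is significant.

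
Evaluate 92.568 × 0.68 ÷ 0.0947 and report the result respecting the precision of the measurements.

92.568 × 0.68 ÷ 0.0947 = 664.691024287…
Multiplication/division keeps the fewest significant figures: 92.568 → 5 s.f., 0.68 → 2 s.f., 0.0947 → 3 s.f.; limit is 2.
Rounded to 2 significant figures: 6.6 × 10^2.

6.6 × 10^2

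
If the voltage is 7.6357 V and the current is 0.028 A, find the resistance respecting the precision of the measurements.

2.7 × 10² Ω

resistance = 7.6357 V ÷ 0.028 A = 272.703571429… Ω.
7.6357 has 5 significant figures; 0.028 has 2.
Division/multiplication keeps the fewest: 2 significant figures.
Rounded: 2.7 × 10² Ω.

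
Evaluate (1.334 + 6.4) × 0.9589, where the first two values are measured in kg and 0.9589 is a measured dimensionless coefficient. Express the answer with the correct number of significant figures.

7.4 kg

1.334 kg + 6.4 kg = 7.734 kg; the sum is limited to 1 decimal place (2 s.f.).
Carrying full precision, 7.734 × 0.9589 = 7.4161326 kg; 0.9589 has 4 s.f., so the result keeps min(2, 4) = 2 s.f.
Rounded to 2 significant figures: 7.4 kg.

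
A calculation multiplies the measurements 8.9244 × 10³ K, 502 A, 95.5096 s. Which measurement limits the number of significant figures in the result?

8.9244 × 10³ K → 5 s.f.; 502 A → 3 s.f.; 95.5096 s → 6 s.f.
The fewest is 3 significant figures, from 502 A.

502 A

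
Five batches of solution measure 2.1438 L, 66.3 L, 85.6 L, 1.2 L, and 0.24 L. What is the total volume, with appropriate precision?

155.5 L

2.1438 L + 66.3 L + 85.6 L + 1.2 L + 0.24 L = 155.4838 L.
Addition/subtraction keeps the fewest decimal places: 2.1438 → 4 decimal places, 66.3 → 1 decimal place, 85.6 → 1 decimal place, 1.2 → 1 decimal place, 0.24 → 2 decimal places; limit is 1.
Rounded to 1 decimal place: 155.5 L.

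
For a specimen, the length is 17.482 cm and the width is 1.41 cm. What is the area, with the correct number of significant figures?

area = 17.482 cm × 1.41 cm = 24.64962 cm².
17.482 has 5 significant figures; 1.41 has 3.
Division/multiplication keeps the fewest: 3 significant figures.
Rounded: 24.6 cm².

24.6 cm²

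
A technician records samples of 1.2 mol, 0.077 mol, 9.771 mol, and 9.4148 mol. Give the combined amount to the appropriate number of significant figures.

20.5 mol

1.2 mol + 0.077 mol + 9.771 mol + 9.4148 mol = 20.4628 mol.
Addition/subtraction keeps the fewest decimal places: 1.2 → 1 decimal place, 0.077 → 3 decimal places, 9.771 → 3 decimal places, 9.4148 → 4 decimal places; limit is 1.
Rounded to 1 decimal place: 20.5 mol.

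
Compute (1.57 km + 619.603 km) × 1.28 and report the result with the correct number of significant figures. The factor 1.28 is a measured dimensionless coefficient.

1.57 km + 619.603 km = 621.173 km; the sum is limited to 2 decimal places (5 s.f.).
Carrying full precision, 621.173 × 1.28 = 795.10144 km; 1.28 has 3 s.f., so the result keeps min(5, 3) = 3 s.f.
Rounded to 3 significant figures: 7.95 × 10² km.

7.95 × 10² km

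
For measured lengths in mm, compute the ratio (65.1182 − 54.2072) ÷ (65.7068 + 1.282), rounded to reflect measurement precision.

65.1182 − 54.2072 = 10.9110, limited to 4 d.p. → 6 s.f.; 65.7068 + 1.282 = 66.9888, limited to 3 d.p. → 5 s.f.
Carrying full precision, 10.9110 ÷ 66.9888 = 0.162877973631…; keep min(6, 5) = 5 s.f.
Rounded to 5 significant figures: 0.16288.

0.16288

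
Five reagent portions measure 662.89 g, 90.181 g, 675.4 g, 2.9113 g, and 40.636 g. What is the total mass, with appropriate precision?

1472.0 g

662.89 g + 90.181 g + 675.4 g + 2.9113 g + 40.636 g = 1472.0183 g.
Addition/subtraction keeps the fewest decimal places: 662.89 → 2 decimal places, 90.181 → 3 decimal places, 675.4 → 1 decimal place, 2.9113 → 4 decimal places, 40.636 → 3 decimal places; limit is 1.
Rounded to 1 decimal place: 1472.0 g.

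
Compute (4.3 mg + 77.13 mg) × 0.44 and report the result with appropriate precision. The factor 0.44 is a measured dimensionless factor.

4.3 mg + 77.13 mg = 81.43 mg; the sum is limited to 1 decimal place (3 s.f.).
Carrying full precision, 81.43 × 0.44 = 35.8292 mg; 0.44 has 2 s.f., so the result keeps min(3, 2) = 2 s.f.
Rounded to 2 significant figures: 36 mg.

36 mg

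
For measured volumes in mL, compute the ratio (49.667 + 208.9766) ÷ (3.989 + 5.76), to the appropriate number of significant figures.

26.5

49.667 + 208.9766 = 258.6436, limited to 3 d.p. → 6 s.f.; 3.989 + 5.76 = 9.749, limited to 2 d.p. → 3 s.f.
Carrying full precision, 258.6436 ÷ 9.749 = 26.5302697713…; keep min(6, 3) = 3 s.f.
Rounded to 3 significant figures: 26.5.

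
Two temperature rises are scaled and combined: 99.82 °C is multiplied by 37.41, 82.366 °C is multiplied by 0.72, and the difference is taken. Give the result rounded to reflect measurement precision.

3675 °C

99.82 × 37.41 = 3734.2662 → 3734 °C (4 s.f., last digit at the 10^0 place).
82.366 × 0.72 = 59.30352 → 59 °C (2 s.f., last digit at the 10^0 place).
Difference: 3674.96268 °C; keep the coarser place, 10^0.
Result: 3675 °C.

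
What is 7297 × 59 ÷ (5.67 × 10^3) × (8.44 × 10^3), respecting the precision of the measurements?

6.4 × 10^5

7297 × 59 ÷ (5.67 × 10^3) × (8.44 × 10^3) = 640849.051146…
Multiplication/division keeps the fewest significant figures: 7297 → 4 s.f., 59 → 2 s.f., 5.67 × 10^3 → 3 s.f., 8.44 × 10^3 → 3 s.f.; limit is 2.
Rounded to 2 significant figures: 6.4 × 10^5.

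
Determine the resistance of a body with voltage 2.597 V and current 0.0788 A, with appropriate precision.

33.0 Ω

resistance = 2.597 V ÷ 0.0788 A = 32.9568527919… Ω.
2.597 has 4 significant figures; 0.0788 has 3.
Division/multiplication keeps the fewest: 3 significant figures.
Rounded: 33.0 Ω.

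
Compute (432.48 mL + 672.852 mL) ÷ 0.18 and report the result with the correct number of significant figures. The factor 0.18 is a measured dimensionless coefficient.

432.48 mL + 672.852 mL = 1105.332 mL; the sum is limited to 2 decimal places (6 s.f.).
Carrying full precision, 1105.332 ÷ 0.18 = 6140.73333333… mL; 0.18 has 2 s.f., so the result keeps min(6, 2) = 2 s.f.
Rounded to 2 significant figures: 6.1 × 10^3 mL.

6.1 × 10^3 mL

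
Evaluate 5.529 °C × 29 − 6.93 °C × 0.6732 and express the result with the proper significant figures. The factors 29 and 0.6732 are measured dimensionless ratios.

5.529 × 29 = 160.341 → 1.6 × 10² °C (2 s.f., last digit at the 10^1 place).
6.93 × 0.6732 = 4.665276 → 4.67 °C (3 s.f., last digit at the 10^-2 place).
Difference: 155.675724 °C; keep the coarser place, 10^1.
Result: 1.6 × 10² °C.

1.6 × 10² °C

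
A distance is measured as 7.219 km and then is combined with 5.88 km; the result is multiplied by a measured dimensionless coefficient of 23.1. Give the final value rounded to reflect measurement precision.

7.219 km + 5.88 km = 13.099 km; the sum is limited to 2 decimal places (4 s.f.).
Carrying full precision, 13.099 × 23.1 = 302.5869 km; 23.1 has 3 s.f., so the result keeps min(4, 3) = 3 s.f.
Rounded to 3 significant figures: 303 km.

303 km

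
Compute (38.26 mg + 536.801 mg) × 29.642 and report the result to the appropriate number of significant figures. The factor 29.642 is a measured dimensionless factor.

17046 mg

38.26 mg + 536.801 mg = 575.061 mg; the sum is limited to 2 decimal places (5 s.f.).
Carrying full precision, 575.061 × 29.642 = 17045.958162 mg; 29.642 has 5 s.f., so the result keeps min(5, 5) = 5 s.f.
Rounded to 5 significant figures: 17046 mg.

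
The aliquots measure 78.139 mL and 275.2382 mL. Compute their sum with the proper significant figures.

353.377 mL

78.139 mL + 275.2382 mL = 353.3772 mL.
Addition/subtraction keeps the fewest decimal places: 78.139 → 3 decimal places, 275.2382 → 4 decimal places; limit is 3.
Rounded to 3 decimal places: 353.377 mL.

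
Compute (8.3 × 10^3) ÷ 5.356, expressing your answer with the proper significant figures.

1.5 × 10^3

(8.3 × 10^3) ÷ 5.356 = 1549.6639283…
Multiplication/division keeps the fewest significant figures: 8.3 × 10^3 → 2 s.f., 5.356 → 4 s.f.; limit is 2.
Rounded to 2 significant figures: 1.5 × 10^3.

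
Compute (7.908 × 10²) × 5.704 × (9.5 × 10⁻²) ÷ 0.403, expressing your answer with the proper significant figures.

1.1 × 10³

(7.908 × 10²) × 5.704 × (9.5 × 10⁻²) ÷ 0.403 = 1063.32184615…
Multiplication/division keeps the fewest significant figures: 7.908 × 10² → 4 s.f., 5.704 → 4 s.f., 9.5 × 10⁻² → 2 s.f., 0.403 → 3 s.f.; limit is 2.
Rounded to 2 significant figures: 1.1 × 10³.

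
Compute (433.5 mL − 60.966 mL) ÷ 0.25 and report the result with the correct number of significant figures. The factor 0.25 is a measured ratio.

1.5 × 10³ mL

433.5 mL − 60.966 mL = 372.534 mL; the difference is limited to 1 decimal place (4 s.f.).
Carrying full precision, 372.534 ÷ 0.25 = 1490.136 mL; 0.25 has 2 s.f., so the result keeps min(4, 2) = 2 s.f.
Rounded to 2 significant figures: 1.5 × 10³ mL.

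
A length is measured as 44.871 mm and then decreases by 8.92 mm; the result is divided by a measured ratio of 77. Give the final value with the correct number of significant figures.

44.871 mm − 8.92 mm = 35.951 mm; the difference is limited to 2 decimal places (4 s.f.).
Carrying full precision, 35.951 ÷ 77 = 0.466896103896… mm; 77 has 2 s.f., so the result keeps min(4, 2) = 2 s.f.
Rounded to 2 significant figures: 0.47 mm.

0.47 mm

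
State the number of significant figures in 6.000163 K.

7

6.000163: zeros between nonzero digits are significant.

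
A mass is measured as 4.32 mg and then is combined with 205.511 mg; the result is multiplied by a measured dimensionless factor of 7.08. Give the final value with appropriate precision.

1.49 × 10^3 mg

4.32 mg + 205.511 mg = 209.831 mg; the sum is limited to 2 decimal places (5 s.f.).
Carrying full precision, 209.831 × 7.08 = 1485.60348 mg; 7.08 has 3 s.f., so the result keeps min(5, 3) = 3 s.f.
Rounded to 3 significant figures: 1.49 × 10^3 mg.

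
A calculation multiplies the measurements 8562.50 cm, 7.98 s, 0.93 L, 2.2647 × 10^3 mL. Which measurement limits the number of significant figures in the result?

0.93 L

8562.50 cm → 6 s.f.; 7.98 s → 3 s.f.; 0.93 L → 2 s.f.; 2.2647 × 10^3 mL → 5 s.f.
The fewest is 2 significant figures, from 0.93 L.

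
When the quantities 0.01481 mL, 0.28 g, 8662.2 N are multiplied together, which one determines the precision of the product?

0.01481 mL → 4 s.f.; 0.28 g → 2 s.f.; 8662.2 N → 5 s.f.
The fewest is 2 significant figures, from 0.28 g.

0.28 g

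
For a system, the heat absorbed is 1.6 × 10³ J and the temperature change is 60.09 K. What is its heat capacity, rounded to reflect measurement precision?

heat capacity = 1.6 × 10³ J ÷ 60.09 K = 26.6267265768… J/K.
1.6 × 10³ has 2 significant figures; 60.09 has 4.
Division/multiplication keeps the fewest: 2 significant figures.
Rounded: 27 J/K.

27 J/K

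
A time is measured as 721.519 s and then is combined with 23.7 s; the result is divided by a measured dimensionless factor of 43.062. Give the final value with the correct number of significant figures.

721.519 s + 23.7 s = 745.219 s; the sum is limited to 1 decimal place (4 s.f.).
Carrying full precision, 745.219 ÷ 43.062 = 17.3057219823… s; 43.062 has 5 s.f., so the result keeps min(4, 5) = 4 s.f.
Rounded to 4 significant figures: 17.31 s.

17.31 s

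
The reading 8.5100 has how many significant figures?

8.5100: trailing zeros after a decimal point are significant.

5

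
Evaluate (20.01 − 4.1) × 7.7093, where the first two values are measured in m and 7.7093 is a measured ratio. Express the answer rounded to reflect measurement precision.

123 m

20.01 m − 4.1 m = 15.91 m; the difference is limited to 1 decimal place (3 s.f.).
Carrying full precision, 15.91 × 7.7093 = 122.654963 m; 7.7093 has 5 s.f., so the result keeps min(3, 5) = 3 s.f.
Rounded to 3 significant figures: 123 m.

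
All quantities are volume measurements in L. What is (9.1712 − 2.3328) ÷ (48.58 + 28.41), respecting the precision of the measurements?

9.1712 − 2.3328 = 6.8384, limited to 4 d.p. → 5 s.f.; 48.58 + 28.41 = 76.99, limited to 2 d.p. → 4 s.f.
Carrying full precision, 6.8384 ÷ 76.99 = 0.0888219249253…; keep min(5, 4) = 4 s.f.
Rounded to 4 significant figures: 0.08882.

0.08882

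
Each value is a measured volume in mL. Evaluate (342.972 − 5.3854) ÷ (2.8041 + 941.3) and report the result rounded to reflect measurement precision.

0.3576

342.972 − 5.3854 = 337.5866, limited to 3 d.p. → 6 s.f.; 2.8041 + 941.3 = 944.1041, limited to 1 d.p. → 4 s.f.
Carrying full precision, 337.5866 ÷ 944.1041 = 0.35757349216…; keep min(6, 4) = 4 s.f.
Rounded to 4 significant figures: 0.3576.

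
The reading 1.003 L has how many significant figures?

1.003: zeros between nonzero digits are significant.

4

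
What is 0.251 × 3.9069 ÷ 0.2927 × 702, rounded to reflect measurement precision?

0.251 × 3.9069 ÷ 0.2927 × 702 = 2351.90841749…
Multiplication/division keeps the fewest significant figures: 0.251 → 3 s.f., 3.9069 → 5 s.f., 0.2927 → 4 s.f., 702 → 3 s.f.; limit is 3.
Rounded to 3 significant figures: 2.35 × 10^3.

2.35 × 10^3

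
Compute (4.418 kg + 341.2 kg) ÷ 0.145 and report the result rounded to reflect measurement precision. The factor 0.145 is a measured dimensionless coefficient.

2.38 × 10³ kg

4.418 kg + 341.2 kg = 345.618 kg; the sum is limited to 1 decimal place (4 s.f.).
Carrying full precision, 345.618 ÷ 0.145 = 2383.57241379… kg; 0.145 has 3 s.f., so the result keeps min(4, 3) = 3 s.f.
Rounded to 3 significant figures: 2.38 × 10³ kg.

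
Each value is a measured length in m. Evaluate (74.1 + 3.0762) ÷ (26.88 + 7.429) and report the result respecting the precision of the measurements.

74.1 + 3.0762 = 77.1762, limited to 1 d.p. → 3 s.f.; 26.88 + 7.429 = 34.309, limited to 2 d.p. → 4 s.f.
Carrying full precision, 77.1762 ÷ 34.309 = 2.24944475211…; keep min(3, 4) = 3 s.f.
Rounded to 3 significant figures: 2.25.

2.25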